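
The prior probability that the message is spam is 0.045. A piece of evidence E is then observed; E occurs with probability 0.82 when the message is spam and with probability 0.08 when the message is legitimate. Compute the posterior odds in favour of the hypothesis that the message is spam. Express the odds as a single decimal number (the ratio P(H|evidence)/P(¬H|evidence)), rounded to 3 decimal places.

Prior odds = 0.045/(1−0.045) = 0.047120. In log-odds, ln(0.047120) = -3.0550.
Add log likelihood ratio: ln(10.250) = 2.3273.
Posterior log-odds = -0.72777, so posterior odds = exp(-0.72777) = 0.48298.

Posterior odds ≈ 0.483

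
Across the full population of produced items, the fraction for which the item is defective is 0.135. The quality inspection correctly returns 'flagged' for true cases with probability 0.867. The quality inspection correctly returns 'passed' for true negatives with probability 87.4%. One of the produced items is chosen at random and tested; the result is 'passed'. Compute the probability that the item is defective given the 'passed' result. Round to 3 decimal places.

Let H be the event that the item is defective. P(H) = 0.135, so P(¬H) = 0.865. With E the 'passed' result, P(E|H) = 0.133 and P(E|¬H) = 0.874.
P(E) = 0.133·0.135 + 0.874·0.865 = 0.017955 + 0.75601 = 0.77397.
By Bayes' theorem, P(H|E) = 0.017955 / 0.77397 = 0.023.

P(H | E) ≈ 0.023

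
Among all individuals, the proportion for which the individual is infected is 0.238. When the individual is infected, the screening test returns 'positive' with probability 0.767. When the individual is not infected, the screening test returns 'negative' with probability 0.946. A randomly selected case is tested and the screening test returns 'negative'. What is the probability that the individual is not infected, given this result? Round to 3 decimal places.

P(¬H | E) ≈ 0.929

Write H for 'the individual is infected'. Prior odds H:¬H = 0.238/0.762 = 0.31234. For the 'negative' outcome, the likelihood ratio is 0.233/0.946 = 0.24630.
Posterior odds = 0.31234 × 0.24630 = 0.076928, so P(H|E) = 0.076928/(1+0.076928) = 0.071. Then P(¬H|E) = 1 − 0.071 = 0.929.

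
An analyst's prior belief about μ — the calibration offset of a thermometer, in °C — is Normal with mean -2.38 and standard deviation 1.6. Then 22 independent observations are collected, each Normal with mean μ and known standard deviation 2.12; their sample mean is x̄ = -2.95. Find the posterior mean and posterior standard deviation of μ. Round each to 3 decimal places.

Posterior mean ≈ -2.908; posterior SD ≈ 0.435

With known σ, the Normal prior is conjugate. Weight on the data is w = (n/σ²)/(n/σ² + 1/τ₀²) = 4.89498/(4.89498+0.390625) = 0.92610.
Posterior mean = w·x̄ + (1−w)·μ₀ = 0.92610·-2.95 + 0.073904·-2.38 = -2.908. Posterior variance = 1/(4.89498+0.390625) = 0.189193, so SD = 0.435.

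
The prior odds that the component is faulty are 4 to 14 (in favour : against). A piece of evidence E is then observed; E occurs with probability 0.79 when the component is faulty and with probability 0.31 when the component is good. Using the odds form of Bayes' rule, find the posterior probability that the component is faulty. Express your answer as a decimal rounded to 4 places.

Prior odds = 4/14 = 0.28571. In log-odds, ln(0.28571) = -1.2528.
Add log likelihood ratio: ln(2.5484) = 0.93546.
Posterior log-odds = -0.31730, so posterior odds = exp(-0.31730) = 0.72811. Converting, P(H|E) = 0.72811/1.7281 = 0.4213.

Posterior probability ≈ 0.4213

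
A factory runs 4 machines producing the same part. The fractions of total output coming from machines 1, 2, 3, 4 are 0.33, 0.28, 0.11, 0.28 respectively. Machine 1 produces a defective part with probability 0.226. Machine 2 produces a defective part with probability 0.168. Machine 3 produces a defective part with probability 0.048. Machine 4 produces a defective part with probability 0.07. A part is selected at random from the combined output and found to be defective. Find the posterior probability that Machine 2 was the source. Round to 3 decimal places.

Tabulate prior·likelihood by source: [1] prior 0.33, lik 0.226, product 0.07458; [2] prior 0.28, lik 0.168, product 0.04704; [3] prior 0.11, lik 0.048, product 0.005280; [4] prior 0.28, lik 0.07, product 0.01960.
Normalizing constant = 0.14650; the posterior for Machine 2 is its product over the sum, 0.04704/0.14650 = 0.321.

Posterior probability ≈ 0.321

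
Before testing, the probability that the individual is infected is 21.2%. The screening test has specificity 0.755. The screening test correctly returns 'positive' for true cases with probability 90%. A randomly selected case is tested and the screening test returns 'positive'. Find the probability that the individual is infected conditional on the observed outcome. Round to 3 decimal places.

P(H | E) ≈ 0.497

Write H for 'the individual is infected'. Prior odds H:¬H = 0.212/0.788 = 0.26904. For the 'positive' outcome, the likelihood ratio is 0.9/0.245 = 3.6735.
Posterior odds = 0.26904 × 3.6735 = 0.98829, so P(H|E) = 0.98829/(1+0.98829) = 0.497.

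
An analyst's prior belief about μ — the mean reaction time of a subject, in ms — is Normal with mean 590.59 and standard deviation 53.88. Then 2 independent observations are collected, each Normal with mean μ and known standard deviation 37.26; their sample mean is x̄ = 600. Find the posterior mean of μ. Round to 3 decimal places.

Prior precision 1/τ₀² = 1/53.88² = 0.00034446; data precision n/σ² = 2/37.26² = 0.00144060.
Posterior precision = 0.00034446 + 0.00144060 = 0.00178507.
Posterior mean = (0.00034446·590.59 + 0.00144060·600) / 0.00178507 = 598.184.

Posterior mean ≈ 598.184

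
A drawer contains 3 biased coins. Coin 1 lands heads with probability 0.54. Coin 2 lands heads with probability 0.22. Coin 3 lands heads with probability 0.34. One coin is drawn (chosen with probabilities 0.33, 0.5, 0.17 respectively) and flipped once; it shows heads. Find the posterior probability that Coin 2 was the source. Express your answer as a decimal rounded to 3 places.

Tabulate prior·likelihood by source: [1] prior 0.33, lik 0.54, product 0.1782; [2] prior 0.5, lik 0.22, product 0.1100; [3] prior 0.17, lik 0.34, product 0.05780.
Normalizing constant = 0.34600; the posterior for Coin 2 is its product over the sum, 0.1100/0.34600 = 0.318.

Posterior probability ≈ 0.318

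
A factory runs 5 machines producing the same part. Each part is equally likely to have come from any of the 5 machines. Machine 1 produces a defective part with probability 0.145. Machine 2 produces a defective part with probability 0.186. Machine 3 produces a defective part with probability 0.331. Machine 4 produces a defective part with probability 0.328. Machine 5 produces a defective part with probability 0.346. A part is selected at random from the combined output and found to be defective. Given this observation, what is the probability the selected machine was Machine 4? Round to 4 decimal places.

Tabulate prior·likelihood by source: [1] prior 0.2, lik 0.145, product 0.02900; [2] prior 0.2, lik 0.186, product 0.03720; [3] prior 0.2, lik 0.331, product 0.06620; [4] prior 0.2, lik 0.328, product 0.06560; [5] prior 0.2, lik 0.346, product 0.06920.
Normalizing constant = 0.26720; the posterior for Machine 4 is its product over the sum, 0.06560/0.26720 = 0.2455.

Posterior probability ≈ 0.2455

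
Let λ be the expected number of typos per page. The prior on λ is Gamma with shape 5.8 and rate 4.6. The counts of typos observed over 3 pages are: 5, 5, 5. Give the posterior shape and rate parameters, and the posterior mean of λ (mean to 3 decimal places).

Total count ∑xᵢ = 15 over n = 3 pages.
Gamma is conjugate to the Poisson likelihood: posterior is Gamma(shape = 5.8+15 = 20.8, rate = 4.6+3 = 7.6).
Posterior mean = shape/rate = 20.8/7.6 = 2.737.

Posterior: Gamma(shape=20.8, rate=7.6); mean ≈ 2.737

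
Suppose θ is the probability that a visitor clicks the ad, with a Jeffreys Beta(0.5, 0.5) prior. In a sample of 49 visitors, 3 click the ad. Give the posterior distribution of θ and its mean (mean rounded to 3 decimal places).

Posterior: Beta(3.5, 46.5); mean ≈ 0.070

The binomial likelihood is conjugate to the Beta prior: with 3 successes and 46 failures, the posterior is Beta(0.5+3, 0.5+46) = Beta(3.5, 46.5).
Posterior mean = α/(α+β) = 3.5/50 = 0.070.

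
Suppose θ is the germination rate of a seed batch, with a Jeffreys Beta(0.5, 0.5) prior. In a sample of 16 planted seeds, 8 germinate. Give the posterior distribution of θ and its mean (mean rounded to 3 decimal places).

Posterior: Beta(8.5, 8.5); mean ≈ 0.500

The binomial likelihood is conjugate to the Beta prior: with 8 successes and 8 failures, the posterior is Beta(0.5+8, 0.5+8) = Beta(8.5, 8.5).
E[θ | data] = 8.5/(8.5+8.5) = 0.500.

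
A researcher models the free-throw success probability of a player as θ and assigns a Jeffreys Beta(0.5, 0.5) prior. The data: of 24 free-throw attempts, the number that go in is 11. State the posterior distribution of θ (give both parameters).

Observing 11 successes and 13 failures updates Beta(0.5, 0.5) by adding the success and failure counts to the two shape parameters: α = 0.5+11 = 11.5, β = 0.5+13 = 13.5.

Posterior: Beta(11.5, 13.5)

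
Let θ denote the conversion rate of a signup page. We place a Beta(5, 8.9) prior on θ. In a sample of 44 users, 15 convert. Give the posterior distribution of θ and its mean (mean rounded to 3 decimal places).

Posterior: Beta(20, 37.9); mean ≈ 0.345

The binomial likelihood is conjugate to the Beta prior: with 15 successes and 29 failures, the posterior is Beta(5+15, 8.9+29) = Beta(20, 37.9).
Posterior mean = α/(α+β) = 20/57.9 = 0.345.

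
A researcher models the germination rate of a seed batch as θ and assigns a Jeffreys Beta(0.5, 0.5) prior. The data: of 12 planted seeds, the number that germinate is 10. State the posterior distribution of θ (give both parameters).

Posterior: Beta(10.5, 2.5)

Observing 10 successes and 2 failures updates Beta(0.5, 0.5) by adding the success and failure counts to the two shape parameters: α = 0.5+10 = 10.5, β = 0.5+2 = 2.5.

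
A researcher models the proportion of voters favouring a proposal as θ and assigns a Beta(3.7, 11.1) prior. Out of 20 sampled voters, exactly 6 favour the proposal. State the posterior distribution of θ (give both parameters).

Posterior: Beta(9.7, 25.1)

The binomial likelihood is conjugate to the Beta prior: with 6 successes and 14 failures, the posterior is Beta(3.7+6, 11.1+14) = Beta(9.7, 25.1).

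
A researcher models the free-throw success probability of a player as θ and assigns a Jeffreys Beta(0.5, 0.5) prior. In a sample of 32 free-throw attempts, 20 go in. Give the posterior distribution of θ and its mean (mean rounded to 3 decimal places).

Posterior: Beta(20.5, 12.5); mean ≈ 0.621

Observing 20 successes and 12 failures updates Beta(0.5, 0.5) by adding the success and failure counts to the two shape parameters: α = 0.5+20 = 20.5, β = 0.5+12 = 12.5.
Posterior mean = α/(α+β) = 20.5/33 = 0.621.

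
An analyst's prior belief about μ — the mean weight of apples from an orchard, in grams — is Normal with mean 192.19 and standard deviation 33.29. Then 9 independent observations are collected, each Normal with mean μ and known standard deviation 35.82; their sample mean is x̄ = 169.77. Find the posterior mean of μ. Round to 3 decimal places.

Posterior mean ≈ 172.325

With known σ, the Normal prior is conjugate. Weight on the data is w = (n/σ²)/(n/σ² + 1/τ₀²) = 0.00701441/(0.00701441+0.00090234) = 0.88602.
Posterior mean = w·x̄ + (1−w)·μ₀ = 0.88602·169.77 + 0.11398·192.19 = 172.325.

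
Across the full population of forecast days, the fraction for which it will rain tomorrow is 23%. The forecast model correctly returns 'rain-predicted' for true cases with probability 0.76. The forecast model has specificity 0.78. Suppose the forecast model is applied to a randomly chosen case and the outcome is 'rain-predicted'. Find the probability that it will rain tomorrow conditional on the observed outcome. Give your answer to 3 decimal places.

Write H for 'it will rain tomorrow'. Prior odds H:¬H = 0.23/0.77 = 0.29870. For the 'rain-predicted' outcome, the likelihood ratio is 0.76/0.22 = 3.4545.
Posterior odds = 0.29870 × 3.4545 = 1.0319, so P(H|E) = 1.0319/(1+1.0319) = 0.508.

P(H | E) ≈ 0.508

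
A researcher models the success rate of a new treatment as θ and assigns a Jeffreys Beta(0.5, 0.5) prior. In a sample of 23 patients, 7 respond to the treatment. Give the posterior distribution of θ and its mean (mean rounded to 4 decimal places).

Observing 7 successes and 16 failures updates Beta(0.5, 0.5) by adding the success and failure counts to the two shape parameters: α = 0.5+7 = 7.5, β = 0.5+16 = 16.5.
E[θ | data] = 7.5/(7.5+16.5) = 0.3125.

Posterior: Beta(7.5, 16.5); mean ≈ 0.3125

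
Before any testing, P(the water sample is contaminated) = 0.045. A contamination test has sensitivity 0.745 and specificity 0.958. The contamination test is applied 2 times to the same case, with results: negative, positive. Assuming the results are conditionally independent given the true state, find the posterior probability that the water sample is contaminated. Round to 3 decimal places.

Posterior P(H) ≈ 0.182

Let H be the event that the water sample is contaminated; start with P(H) = 0.045. P('positive'|H) = 0.745, P('positive'|¬H) = 0.042.
Update on result 1 ('negative'): P(H) ← 0.255·0.0450 / (0.255·0.0450 + 0.958·0.9550) = 0.011475/0.92636 = 0.0124.
Update on result 2 ('positive'): P(H) ← 0.745·0.0124 / (0.745·0.0124 + 0.042·0.9876) = 0.0092284/0.050708 = 0.1820.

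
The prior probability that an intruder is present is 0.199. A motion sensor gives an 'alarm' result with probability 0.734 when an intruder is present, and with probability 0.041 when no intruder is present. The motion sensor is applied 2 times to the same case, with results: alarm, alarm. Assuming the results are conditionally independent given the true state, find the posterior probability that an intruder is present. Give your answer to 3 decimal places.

Posterior P(H) ≈ 0.988

Let H be the event that an intruder is present; start with P(H) = 0.199. P('alarm'|H) = 0.734, P('alarm'|¬H) = 0.041.
Update on result 1 ('alarm'): P(H) ← 0.734·0.1990 / (0.734·0.1990 + 0.041·0.8010) = 0.14607/0.17891 = 0.8164.
Update on result 2 ('alarm'): P(H) ← 0.734·0.8164 / (0.734·0.8164 + 0.041·0.1836) = 0.59926/0.60679 = 0.9876.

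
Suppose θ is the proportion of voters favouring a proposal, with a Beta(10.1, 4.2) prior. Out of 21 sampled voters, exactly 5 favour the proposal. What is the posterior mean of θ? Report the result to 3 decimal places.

The binomial likelihood is conjugate to the Beta prior: with 5 successes and 16 failures, the posterior is Beta(10.1+5, 4.2+16) = Beta(15.1, 20.2).
Posterior mean = α/(α+β) = 15.1/35.3 = 0.428.

Posterior mean ≈ 0.428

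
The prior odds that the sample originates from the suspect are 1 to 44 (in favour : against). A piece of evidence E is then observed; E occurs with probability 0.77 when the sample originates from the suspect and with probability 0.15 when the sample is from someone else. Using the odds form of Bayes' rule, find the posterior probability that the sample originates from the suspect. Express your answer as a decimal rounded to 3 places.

Posterior probability ≈ 0.104

Prior odds = 1/44 = 0.022727. In log-odds, ln(0.022727) = -3.7842.
Add log likelihood ratio: ln(5.1333) = 1.6358.
Posterior log-odds = -2.1484, so posterior odds = exp(-2.1484) = 0.11667. Converting, P(H|E) = 0.11667/1.1167 = 0.104.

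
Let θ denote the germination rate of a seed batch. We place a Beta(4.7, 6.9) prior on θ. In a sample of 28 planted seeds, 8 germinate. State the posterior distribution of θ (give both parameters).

Posterior: Beta(12.7, 26.9)

The binomial likelihood is conjugate to the Beta prior: with 8 successes and 20 failures, the posterior is Beta(4.7+8, 6.9+20) = Beta(12.7, 26.9).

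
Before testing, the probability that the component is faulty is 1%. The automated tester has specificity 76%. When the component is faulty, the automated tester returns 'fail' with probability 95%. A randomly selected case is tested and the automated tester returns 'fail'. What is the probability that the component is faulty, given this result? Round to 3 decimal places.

Write H for 'the component is faulty'. Prior odds H:¬H = 0.01/0.99 = 0.010101. For the 'fail' outcome, the likelihood ratio is 0.95/0.24 = 3.9583.
Posterior odds = 0.010101 × 3.9583 = 0.039983, so P(H|E) = 0.039983/(1+0.039983) = 0.038.

P(H | E) ≈ 0.038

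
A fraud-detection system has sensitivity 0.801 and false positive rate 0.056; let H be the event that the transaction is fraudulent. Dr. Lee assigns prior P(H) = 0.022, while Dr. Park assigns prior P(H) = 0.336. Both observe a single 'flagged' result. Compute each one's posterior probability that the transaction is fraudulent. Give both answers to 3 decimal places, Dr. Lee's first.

P('+'|H) = 0.801, P('+'|¬H) = 0.056.
Dr. Lee: numerator 0.801·0.022 = 0.017622; evidence = 0.017622+0.056·0.978 = 0.072390; posterior = 0.243.
Dr. Park: numerator 0.801·0.336 = 0.26914; evidence = 0.26914+0.056·0.664 = 0.30632; posterior = 0.879.

Dr. Lee: 0.243; Dr. Park: 0.879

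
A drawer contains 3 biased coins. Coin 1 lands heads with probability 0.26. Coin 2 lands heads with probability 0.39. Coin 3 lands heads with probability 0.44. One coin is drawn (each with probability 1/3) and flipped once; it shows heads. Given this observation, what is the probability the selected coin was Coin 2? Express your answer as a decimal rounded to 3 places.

P(heads|C1) = 0.26; P(heads|C2) = 0.39; P(heads|C3) = 0.44.
Prior × likelihood for each source: 0.333333·0.26=0.08667, 0.333333·0.39=0.1300, 0.333333·0.44=0.1467. Summing gives P(heads) = 0.36333.
P(Coin 2 | heads) = 0.1300 / 0.36333 = 0.358.

Posterior probability ≈ 0.358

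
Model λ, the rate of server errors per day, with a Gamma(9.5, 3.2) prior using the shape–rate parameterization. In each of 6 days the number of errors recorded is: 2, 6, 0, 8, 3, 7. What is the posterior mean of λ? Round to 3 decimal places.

Posterior mean ≈ 3.859

The Poisson likelihood adds the total count to the shape and the number of exposure periods to the rate. Here ∑xᵢ = 26 and n = 6, so shape 9.5→35.5 and rate 3.2→9.2.
E[λ | data] = 35.5/9.2 = 3.859.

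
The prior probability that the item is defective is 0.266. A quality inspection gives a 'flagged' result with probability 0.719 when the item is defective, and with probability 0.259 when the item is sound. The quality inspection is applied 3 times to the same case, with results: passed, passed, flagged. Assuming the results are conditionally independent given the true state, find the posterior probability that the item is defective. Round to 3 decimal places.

Posterior P(H) ≈ 0.126

Let H be the event that the item is defective; start with P(H) = 0.266. P('flagged'|H) = 0.719, P('flagged'|¬H) = 0.259.
Update on result 1 ('passed'): P(H) ← 0.281·0.2660 / (0.281·0.2660 + 0.741·0.7340) = 0.074746/0.61864 = 0.1208.
Update on result 2 ('passed'): P(H) ← 0.281·0.1208 / (0.281·0.1208 + 0.741·0.8792) = 0.033951/0.68542 = 0.0495.
Update on result 3 ('flagged'): P(H) ← 0.719·0.0495 / (0.719·0.0495 + 0.259·0.9505) = 0.035615/0.28179 = 0.1264.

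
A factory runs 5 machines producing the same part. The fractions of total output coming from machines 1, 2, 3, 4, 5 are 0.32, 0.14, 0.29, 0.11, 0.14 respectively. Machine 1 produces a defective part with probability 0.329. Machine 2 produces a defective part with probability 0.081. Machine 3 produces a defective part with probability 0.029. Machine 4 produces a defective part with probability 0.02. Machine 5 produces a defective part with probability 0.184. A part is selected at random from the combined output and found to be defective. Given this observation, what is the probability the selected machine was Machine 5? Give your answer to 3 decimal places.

Tabulate prior·likelihood by source: [1] prior 0.32, lik 0.329, product 0.1053; [2] prior 0.14, lik 0.081, product 0.01134; [3] prior 0.29, lik 0.029, product 0.008410; [4] prior 0.11, lik 0.02, product 0.002200; [5] prior 0.14, lik 0.184, product 0.02576.
Normalizing constant = 0.15299; the posterior for Machine 5 is its product over the sum, 0.02576/0.15299 = 0.168.

Posterior probability ≈ 0.168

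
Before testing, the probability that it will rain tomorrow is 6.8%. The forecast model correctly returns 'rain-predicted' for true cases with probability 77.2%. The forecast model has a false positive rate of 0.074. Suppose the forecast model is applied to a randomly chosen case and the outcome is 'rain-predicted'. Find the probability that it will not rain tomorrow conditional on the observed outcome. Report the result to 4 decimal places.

P(¬H | E) ≈ 0.5678

Write H for 'it will rain tomorrow'. Prior odds H:¬H = 0.068/0.932 = 0.072961. For the 'rain-predicted' outcome, the likelihood ratio is 0.772/0.074 = 10.432.
Posterior odds = 0.072961 × 10.432 = 0.76116, so P(H|E) = 0.76116/(1+0.76116) = 0.4322. Then P(¬H|E) = 1 − 0.4322 = 0.5678.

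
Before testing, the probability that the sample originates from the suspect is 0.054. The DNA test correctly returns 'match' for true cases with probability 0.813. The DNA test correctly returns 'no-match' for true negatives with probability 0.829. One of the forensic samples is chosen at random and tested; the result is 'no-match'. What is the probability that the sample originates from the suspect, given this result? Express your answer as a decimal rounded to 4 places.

P(H | E) ≈ 0.0127

Write H for 'the sample originates from the suspect'. Prior odds H:¬H = 0.054/0.946 = 0.057082. For the 'no-match' outcome, the likelihood ratio is 0.187/0.829 = 0.22557.
Posterior odds = 0.057082 × 0.22557 = 0.012876, so P(H|E) = 0.012876/(1+0.012876) = 0.0127.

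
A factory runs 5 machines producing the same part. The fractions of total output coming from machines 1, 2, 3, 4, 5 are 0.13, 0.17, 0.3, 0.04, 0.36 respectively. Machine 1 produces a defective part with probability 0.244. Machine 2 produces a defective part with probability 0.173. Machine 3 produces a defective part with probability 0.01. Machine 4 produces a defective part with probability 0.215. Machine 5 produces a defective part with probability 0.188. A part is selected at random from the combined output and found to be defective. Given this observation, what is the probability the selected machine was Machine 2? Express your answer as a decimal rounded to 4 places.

Tabulate prior·likelihood by source: [1] prior 0.13, lik 0.244, product 0.03172; [2] prior 0.17, lik 0.173, product 0.02941; [3] prior 0.3, lik 0.01, product 0.003000; [4] prior 0.04, lik 0.215, product 0.008600; [5] prior 0.36, lik 0.188, product 0.06768.
Normalizing constant = 0.14041; the posterior for Machine 2 is its product over the sum, 0.02941/0.14041 = 0.2095.

Posterior probability ≈ 0.2095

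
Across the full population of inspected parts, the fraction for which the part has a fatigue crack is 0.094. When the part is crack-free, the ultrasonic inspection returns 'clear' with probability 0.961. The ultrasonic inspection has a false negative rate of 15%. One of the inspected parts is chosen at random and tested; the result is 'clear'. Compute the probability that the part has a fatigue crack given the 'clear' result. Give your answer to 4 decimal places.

P(H | E) ≈ 0.0159

Write H for 'the part has a fatigue crack'. Prior odds H:¬H = 0.094/0.906 = 0.10375. For the 'clear' outcome, the likelihood ratio is 0.15/0.961 = 0.15609.
Posterior odds = 0.10375 × 0.15609 = 0.016194, so P(H|E) = 0.016194/(1+0.016194) = 0.0159.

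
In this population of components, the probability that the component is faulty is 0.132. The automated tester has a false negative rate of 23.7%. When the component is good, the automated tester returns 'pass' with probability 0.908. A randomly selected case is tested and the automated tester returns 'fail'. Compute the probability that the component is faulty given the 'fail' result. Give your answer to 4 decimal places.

P(H | E) ≈ 0.5578

Let H be the event that the component is faulty. P(H) = 0.132, so P(¬H) = 0.868. With E the 'fail' result, P(E|H) = 0.763 and P(E|¬H) = 0.092.
P(E) = 0.763·0.132 + 0.092·0.868 = 0.10072 + 0.079856 = 0.18057.
By Bayes' theorem, P(H|E) = 0.10072 / 0.18057 = 0.5578.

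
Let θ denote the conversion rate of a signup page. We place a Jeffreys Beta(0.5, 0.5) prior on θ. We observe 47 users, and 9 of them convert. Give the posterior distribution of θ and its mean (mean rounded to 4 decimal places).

Posterior: Beta(9.5, 38.5); mean ≈ 0.1979

The binomial likelihood is conjugate to the Beta prior: with 9 successes and 38 failures, the posterior is Beta(0.5+9, 0.5+38) = Beta(9.5, 38.5).
E[θ | data] = 9.5/(9.5+38.5) = 0.1979.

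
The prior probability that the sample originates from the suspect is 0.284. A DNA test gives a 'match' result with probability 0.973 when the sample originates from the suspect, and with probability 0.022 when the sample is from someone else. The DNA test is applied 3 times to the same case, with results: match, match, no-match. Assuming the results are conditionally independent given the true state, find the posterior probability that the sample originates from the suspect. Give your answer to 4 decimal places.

With H the event that the sample originates from the suspect, the joint likelihood of the observed sequence is P(data|H) = 0.973·0.973·0.027 = 0.025562 and P(data|¬H) = 0.022·0.022·0.978 = 0.00047335.
Bayes: P(H|data) = 0.284·0.025562 / (0.284·0.025562 + 0.716·0.00047335) = 0.0072595/0.0075984 = 0.9554.

Posterior P(H) ≈ 0.9554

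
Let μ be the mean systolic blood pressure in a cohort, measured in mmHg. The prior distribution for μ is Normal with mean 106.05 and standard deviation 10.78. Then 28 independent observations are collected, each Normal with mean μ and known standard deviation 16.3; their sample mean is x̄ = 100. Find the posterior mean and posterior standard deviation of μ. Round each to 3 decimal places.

Posterior mean ≈ 100.457; posterior SD ≈ 2.962

Prior precision 1/τ₀² = 1/10.78² = 0.00860523; data precision n/σ² = 28/16.3² = 0.105386.
Posterior precision = 0.00860523 + 0.105386 = 0.113991, giving posterior SD = 1/√0.113991 = 2.962.
Posterior mean = (0.00860523·106.05 + 0.105386·100) / 0.113991 = 100.457.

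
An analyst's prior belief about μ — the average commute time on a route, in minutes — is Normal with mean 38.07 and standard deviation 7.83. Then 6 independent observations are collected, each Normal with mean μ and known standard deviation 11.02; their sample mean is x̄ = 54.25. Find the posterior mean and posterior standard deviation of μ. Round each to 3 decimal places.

With known σ, the Normal prior is conjugate. Weight on the data is w = (n/σ²)/(n/σ² + 1/τ₀²) = 0.0494070/(0.0494070+0.0163108) = 0.75180.
Posterior mean = w·x̄ + (1−w)·μ₀ = 0.75180·54.25 + 0.24820·38.07 = 50.234. Posterior variance = 1/(0.0494070+0.0163108) = 15.2166, so SD = 3.901.

Posterior mean ≈ 50.234; posterior SD ≈ 3.901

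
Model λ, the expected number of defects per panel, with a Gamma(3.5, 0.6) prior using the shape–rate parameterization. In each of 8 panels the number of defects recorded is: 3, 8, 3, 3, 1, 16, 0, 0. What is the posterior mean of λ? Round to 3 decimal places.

Total count ∑xᵢ = 34 over n = 8 panels.
Gamma is conjugate to the Poisson likelihood: posterior is Gamma(shape = 3.5+34 = 37.5, rate = 0.6+8 = 8.6).
E[λ | data] = 37.5/8.6 = 4.360.

Posterior mean ≈ 4.360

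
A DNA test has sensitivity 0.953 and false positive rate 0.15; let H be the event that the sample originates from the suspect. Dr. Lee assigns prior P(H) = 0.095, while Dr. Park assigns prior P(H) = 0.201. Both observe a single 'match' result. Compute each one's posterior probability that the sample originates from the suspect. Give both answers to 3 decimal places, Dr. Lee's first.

Dr. Lee: 0.400; Dr. Park: 0.615

The likelihood ratio for a 'match' result is 0.953/0.15 = 6.3533.
Dr. Lee: prior odds 0.095/0.905 = 0.10497; posterior odds 0.66692; posterior probability 0.400.
Dr. Park: prior odds 0.201/0.799 = 0.25156; posterior odds 1.5983; posterior probability 0.615.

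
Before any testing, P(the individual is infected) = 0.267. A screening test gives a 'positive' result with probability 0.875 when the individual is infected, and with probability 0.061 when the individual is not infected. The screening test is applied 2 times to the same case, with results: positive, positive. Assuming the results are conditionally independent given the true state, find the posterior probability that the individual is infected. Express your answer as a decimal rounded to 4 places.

Let H be the event that the individual is infected; start with P(H) = 0.267. P('positive'|H) = 0.875, P('positive'|¬H) = 0.061.
Update on result 1 ('positive'): P(H) ← 0.875·0.2670 / (0.875·0.2670 + 0.061·0.7330) = 0.23363/0.27834 = 0.8394.
Update on result 2 ('positive'): P(H) ← 0.875·0.8394 / (0.875·0.8394 + 0.061·0.1606) = 0.73444/0.74424 = 0.9868.

Posterior P(H) ≈ 0.9868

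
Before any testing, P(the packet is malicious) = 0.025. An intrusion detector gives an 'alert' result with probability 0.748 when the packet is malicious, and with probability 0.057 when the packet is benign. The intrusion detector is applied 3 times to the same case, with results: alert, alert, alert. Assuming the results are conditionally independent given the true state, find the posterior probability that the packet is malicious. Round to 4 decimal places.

Posterior P(H) ≈ 0.9830

With H the event that the packet is malicious, the joint likelihood of the observed sequence is P(data|H) = 0.748·0.748·0.748 = 0.41851 and P(data|¬H) = 0.057·0.057·0.057 = 0.00018519.
Bayes: P(H|data) = 0.025·0.41851 / (0.025·0.41851 + 0.975·0.00018519) = 0.010463/0.010643 = 0.9830.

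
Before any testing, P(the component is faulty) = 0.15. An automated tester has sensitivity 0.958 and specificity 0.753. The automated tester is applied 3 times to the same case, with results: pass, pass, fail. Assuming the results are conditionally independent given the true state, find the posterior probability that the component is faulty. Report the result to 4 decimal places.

Posterior P(H) ≈ 0.0021

Let H be the event that the component is faulty; start with P(H) = 0.15. P('fail'|H) = 0.958, P('fail'|¬H) = 0.247.
Update on result 1 ('pass'): P(H) ← 0.042·0.1500 / (0.042·0.1500 + 0.753·0.8500) = 0.0063000/0.64635 = 0.0097.
Update on result 2 ('pass'): P(H) ← 0.042·0.0097 / (0.042·0.0097 + 0.753·0.9903) = 0.00040938/0.74607 = 0.0005.
Update on result 3 ('fail'): P(H) ← 0.958·0.0005 / (0.958·0.0005 + 0.247·0.9995) = 0.00052566/0.24739 = 0.0021.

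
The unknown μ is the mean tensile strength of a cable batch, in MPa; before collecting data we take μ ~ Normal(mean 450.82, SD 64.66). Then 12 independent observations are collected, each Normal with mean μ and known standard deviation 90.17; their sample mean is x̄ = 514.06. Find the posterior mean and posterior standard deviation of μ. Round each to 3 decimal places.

Posterior mean ≈ 505.241; posterior SD ≈ 24.147

Prior precision 1/τ₀² = 1/64.66² = 0.00023918; data precision n/σ² = 12/90.17² = 0.00147590.
Posterior precision = 0.00023918 + 0.00147590 = 0.00171508, giving posterior SD = 1/√0.00171508 = 24.147.
Posterior mean = (0.00023918·450.82 + 0.00147590·514.06) / 0.00171508 = 505.241.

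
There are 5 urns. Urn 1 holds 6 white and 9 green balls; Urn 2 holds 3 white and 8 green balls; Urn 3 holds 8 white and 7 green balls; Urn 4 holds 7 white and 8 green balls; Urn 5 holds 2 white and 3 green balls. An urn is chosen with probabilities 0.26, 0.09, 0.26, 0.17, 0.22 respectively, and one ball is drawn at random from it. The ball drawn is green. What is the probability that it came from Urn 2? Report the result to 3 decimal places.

Tabulate prior·likelihood by source: [1] prior 0.26, lik 0.6, product 0.1560; [2] prior 0.09, lik 0.7273, product 0.06545; [3] prior 0.26, lik 0.4667, product 0.1213; [4] prior 0.17, lik 0.5333, product 0.09067; [5] prior 0.22, lik 0.6, product 0.1320.
Normalizing constant = 0.56545; the posterior for Urn 2 is its product over the sum, 0.06545/0.56545 = 0.116.

Posterior probability ≈ 0.116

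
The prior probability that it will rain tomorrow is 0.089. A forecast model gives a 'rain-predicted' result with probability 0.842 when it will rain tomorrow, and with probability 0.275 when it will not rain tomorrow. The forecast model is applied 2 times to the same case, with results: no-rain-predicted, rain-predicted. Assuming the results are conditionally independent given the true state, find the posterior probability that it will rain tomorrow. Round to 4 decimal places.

Let H be the event that it will rain tomorrow; start with P(H) = 0.089. P('rain-predicted'|H) = 0.842, P('rain-predicted'|¬H) = 0.275.
Update on result 1 ('no-rain-predicted'): P(H) ← 0.158·0.0890 / (0.158·0.0890 + 0.725·0.9110) = 0.014062/0.67454 = 0.0208.
Update on result 2 ('rain-predicted'): P(H) ← 0.842·0.0208 / (0.842·0.0208 + 0.275·0.9792) = 0.017553/0.28682 = 0.0612.

Posterior P(H) ≈ 0.0612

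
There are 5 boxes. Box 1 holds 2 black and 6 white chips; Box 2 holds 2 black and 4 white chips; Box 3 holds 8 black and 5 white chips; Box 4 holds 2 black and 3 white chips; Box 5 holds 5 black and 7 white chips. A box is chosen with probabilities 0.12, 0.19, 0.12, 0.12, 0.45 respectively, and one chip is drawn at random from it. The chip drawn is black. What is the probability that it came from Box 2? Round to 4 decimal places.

P(black|Box 1) = 0.25; P(black|Box 2) = 0.3333; P(black|Box 3) = 0.6154; P(black|Box 4) = 0.4; P(black|Box 5) = 0.4167.
Prior × likelihood for each source: 0.12·0.25=0.03000, 0.19·0.3333=0.06333, 0.12·0.6154=0.07385, 0.12·0.4=0.04800, 0.45·0.4167=0.1875. Summing gives P(black) = 0.40268.
P(Box 2 | black) = 0.06333 / 0.40268 = 0.1573.

Posterior probability ≈ 0.1573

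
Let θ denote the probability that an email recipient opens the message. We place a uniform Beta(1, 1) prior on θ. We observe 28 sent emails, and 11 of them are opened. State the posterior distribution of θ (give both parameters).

Posterior: Beta(12, 18)

Observing 11 successes and 17 failures updates Beta(1, 1) by adding the success and failure counts to the two shape parameters: α = 1+11 = 12, β = 1+17 = 18.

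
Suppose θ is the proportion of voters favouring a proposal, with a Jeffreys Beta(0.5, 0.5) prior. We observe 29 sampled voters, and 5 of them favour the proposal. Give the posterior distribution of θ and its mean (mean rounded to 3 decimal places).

Posterior: Beta(5.5, 24.5); mean ≈ 0.183

Observing 5 successes and 24 failures updates Beta(0.5, 0.5) by adding the success and failure counts to the two shape parameters: α = 0.5+5 = 5.5, β = 0.5+24 = 24.5.
Posterior mean = α/(α+β) = 5.5/30 = 0.183.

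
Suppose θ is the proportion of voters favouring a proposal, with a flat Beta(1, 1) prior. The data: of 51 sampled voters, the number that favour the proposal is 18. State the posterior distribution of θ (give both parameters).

The binomial likelihood is conjugate to the Beta prior: with 18 successes and 33 failures, the posterior is Beta(1+18, 1+33) = Beta(19, 34).

Posterior: Beta(19, 34)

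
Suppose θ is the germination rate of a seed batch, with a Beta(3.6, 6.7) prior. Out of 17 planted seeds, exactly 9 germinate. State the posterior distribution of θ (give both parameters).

Posterior: Beta(12.6, 14.7)

The binomial likelihood is conjugate to the Beta prior: with 9 successes and 8 failures, the posterior is Beta(3.6+9, 6.7+8) = Beta(12.6, 14.7).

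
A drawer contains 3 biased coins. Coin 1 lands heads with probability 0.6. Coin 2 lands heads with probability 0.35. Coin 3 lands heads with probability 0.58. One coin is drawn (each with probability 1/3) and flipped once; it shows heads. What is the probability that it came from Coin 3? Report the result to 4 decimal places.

Posterior probability ≈ 0.3791

Tabulate prior·likelihood by source: [1] prior 0.333333, lik 0.6, product 0.2000; [2] prior 0.333333, lik 0.35, product 0.1167; [3] prior 0.333333, lik 0.58, product 0.1933.
Normalizing constant = 0.51000; the posterior for Coin 3 is its product over the sum, 0.1933/0.51000 = 0.3791.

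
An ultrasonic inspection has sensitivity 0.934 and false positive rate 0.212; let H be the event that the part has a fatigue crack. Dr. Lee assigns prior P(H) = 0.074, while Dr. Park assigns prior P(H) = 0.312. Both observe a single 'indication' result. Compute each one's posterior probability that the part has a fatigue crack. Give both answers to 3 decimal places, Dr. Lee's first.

P('+'|H) = 0.934, P('+'|¬H) = 0.212.
Dr. Lee: numerator 0.934·0.074 = 0.069116; evidence = 0.069116+0.212·0.926 = 0.26543; posterior = 0.260.
Dr. Park: numerator 0.934·0.312 = 0.29141; evidence = 0.29141+0.212·0.688 = 0.43726; posterior = 0.666.

Dr. Lee: 0.260; Dr. Park: 0.666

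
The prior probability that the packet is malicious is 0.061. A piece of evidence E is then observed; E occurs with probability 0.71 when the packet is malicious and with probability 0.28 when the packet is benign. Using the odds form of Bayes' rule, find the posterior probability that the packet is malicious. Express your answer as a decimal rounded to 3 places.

Posterior probability ≈ 0.141

Prior odds = 0.061/(1−0.061) = 0.064963.
Likelihood ratio for E = 0.71/0.28 = 2.5357.
Posterior odds = prior odds × LR = 0.16473.
Posterior probability = odds/(1+odds) = 0.16473/1.1647 = 0.141.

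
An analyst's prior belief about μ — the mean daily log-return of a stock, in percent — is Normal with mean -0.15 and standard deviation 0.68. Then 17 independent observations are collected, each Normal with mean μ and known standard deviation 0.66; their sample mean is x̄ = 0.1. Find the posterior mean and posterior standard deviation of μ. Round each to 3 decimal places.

Posterior mean ≈ 0.087; posterior SD ≈ 0.156

Prior precision 1/τ₀² = 1/0.68² = 2.16263; data precision n/σ² = 17/0.66² = 39.0266.
Posterior precision = 2.16263 + 39.0266 = 41.1893, giving posterior SD = 1/√41.1893 = 0.156.
Posterior mean = (2.16263·-0.15 + 39.0266·0.1) / 41.1893 = 0.087.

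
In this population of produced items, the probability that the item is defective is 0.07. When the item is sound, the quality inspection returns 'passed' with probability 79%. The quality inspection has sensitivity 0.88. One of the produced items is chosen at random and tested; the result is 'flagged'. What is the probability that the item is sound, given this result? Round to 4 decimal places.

P(¬H | E) ≈ 0.7602

Let H be the event that the item is defective. P(H) = 0.07, so P(¬H) = 0.93. With E the 'flagged' result, P(E|H) = 0.88 and P(E|¬H) = 0.21.
P(E) = 0.88·0.07 + 0.21·0.93 = 0.061600 + 0.19530 = 0.25690.
By Bayes' theorem, P(H|E) = 0.061600 / 0.25690 = 0.2398. Hence P(¬H|E) = 1 − 0.2398 = 0.7602.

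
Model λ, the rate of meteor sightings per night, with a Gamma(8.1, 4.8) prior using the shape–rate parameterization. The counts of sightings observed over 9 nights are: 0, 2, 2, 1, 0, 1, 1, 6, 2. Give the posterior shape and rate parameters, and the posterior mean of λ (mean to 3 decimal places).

The Poisson likelihood adds the total count to the shape and the number of exposure periods to the rate. Here ∑xᵢ = 15 and n = 9, so shape 8.1→23.1 and rate 4.8→13.8.
E[λ | data] = 23.1/13.8 = 1.674.

Posterior: Gamma(shape=23.1, rate=13.8); mean ≈ 1.674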